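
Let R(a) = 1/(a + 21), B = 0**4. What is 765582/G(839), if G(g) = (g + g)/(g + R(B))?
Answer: 2248259140/5873 ≈ 3.8281e+5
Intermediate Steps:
B = 0
R(a) = 1/(21 + a)
G(g) = 2*g/(1/21 + g) (G(g) = (g + g)/(g + 1/(21 + 0)) = (2*g)/(g + 1/21) = (2*g)/(1/21 + g) = 2*g/(1/21 + g))
765582/G(839) = 765582/((42*839/(1 + 21*839))) = 765582/((42*839/(1 + 17619))) = 765582/((42*839/17620)) = 765582/((42*839*(1/17620))) = 765582/(17619/8810) = 765582*(8810/17619) = 2248259140/5873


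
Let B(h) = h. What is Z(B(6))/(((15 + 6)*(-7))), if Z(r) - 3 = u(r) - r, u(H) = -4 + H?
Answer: 1/147 ≈ 0.0068027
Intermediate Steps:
Z(r) = -1 (Z(r) = 3 + ((-4 + r) - r) = 3 - 4 = -1)
Z(B(6))/(((15 + 6)*(-7))) = -1/((15 + 6)*(-7)) = -1/(21*(-7)) = -1/(-147) = -1*(-1/147) = 1/147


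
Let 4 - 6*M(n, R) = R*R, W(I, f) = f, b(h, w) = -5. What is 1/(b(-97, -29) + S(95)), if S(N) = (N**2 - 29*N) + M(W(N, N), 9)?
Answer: 6/37513 ≈ 0.00015994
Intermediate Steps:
M(n, R) = 2/3 - R**2/6 (M(n, R) = 2/3 - R*R/6 = 2/3 - R**2/6)
S(N) = -77/6 + N**2 - 29*N (S(N) = (N**2 - 29*N) + (2/3 - 1/6*9**2) = (N**2 - 29*N) + (2/3 - 1/6*81) = (N**2 - 29*N) + (2/3 - 27/2) = (N**2 - 29*N) - 77/6 = -77/6 + N**2 - 29*N)
1/(b(-97, -29) + S(95)) = 1/(-5 + (-77/6 + 95**2 - 29*95)) = 1/(-5 + (-77/6 + 9025 - 2755)) = 1/(-5 + 37543/6) = 1/(37513/6) = 6/37513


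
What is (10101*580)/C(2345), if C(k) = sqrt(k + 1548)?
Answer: 5858580*sqrt(3893)/3893 ≈ 93897.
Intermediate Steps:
C(k) = sqrt(1548 + k)
(10101*580)/C(2345) = (10101*580)/(sqrt(1548 + 2345)) = 5858580/(sqrt(3893)) = 5858580*(sqrt(3893)/3893) = 5858580*sqrt(3893)/3893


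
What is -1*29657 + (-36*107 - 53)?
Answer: -33562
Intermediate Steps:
-1*29657 + (-36*107 - 53) = -29657 + (-3852 - 53) = -29657 - 3905 = -33562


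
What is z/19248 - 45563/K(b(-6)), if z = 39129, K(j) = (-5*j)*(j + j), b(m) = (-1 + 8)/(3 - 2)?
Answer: 21337377/224560 ≈ 95.019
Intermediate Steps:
b(m) = 7 (b(m) = 7/1 = 7*1 = 7)
K(j) = -10*j² (K(j) = (-5*j)*(2*j) = -10*j²)
z/19248 - 45563/K(b(-6)) = 39129/19248 - 45563/((-10*7²)) = 39129*(1/19248) - 45563/((-10*49)) = 13043/6416 - 45563/(-490) = 13043/6416 - 45563*(-1/490) = 13043/6416 + 6509/70 = 21337377/224560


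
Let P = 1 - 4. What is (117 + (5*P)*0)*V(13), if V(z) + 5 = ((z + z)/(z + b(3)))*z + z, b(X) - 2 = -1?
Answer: 26325/7 ≈ 3760.7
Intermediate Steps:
b(X) = 1 (b(X) = 2 - 1 = 1)
P = -3
V(z) = -5 + z + 2*z²/(1 + z) (V(z) = -5 + (((z + z)/(z + 1))*z + z) = -5 + (((2*z)/(1 + z))*z + z) = -5 + ((2*z/(1 + z))*z + z) = -5 + (2*z²/(1 + z) + z) = -5 + (z + 2*z²/(1 + z)) = -5 + z + 2*z²/(1 + z))
(117 + (5*P)*0)*V(13) = (117 + (5*(-3))*0)*((-5 - 4*13 + 3*13²)/(1 + 13)) = (117 - 15*0)*((-5 - 52 + 3*169)/14) = (117 + 0)*((-5 - 52 + 507)/14) = 117*((1/14)*450) = 117*(225/7) = 26325/7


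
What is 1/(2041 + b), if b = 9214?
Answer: 1/11255 ≈ 8.8849e-5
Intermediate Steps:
1/(2041 + b) = 1/(2041 + 9214) = 1/11255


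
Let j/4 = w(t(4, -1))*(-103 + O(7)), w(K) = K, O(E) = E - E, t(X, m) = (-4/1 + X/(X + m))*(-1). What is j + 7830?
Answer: 20194/3 ≈ 6731.3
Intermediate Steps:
t(X, m) = 4 - X/(X + m) (t(X, m) = (-4*1 + X/(X + m))*(-1) = (-4 + X/(X + m))*(-1) = 4 - X/(X + m))
O(E) = 0
j = -3296/3 (j = 4*(((3*4 + 4*(-1))/(4 - 1))*(-103 + 0)) = 4*(((12 - 4)/3)*(-103)) = 4*(((⅓)*8)*(-103)) = 4*((8/3)*(-103)) = 4*(-824/3) = -3296/3 ≈ -1098.7)
j + 7830 = -3296/3 + 7830 = 20194/3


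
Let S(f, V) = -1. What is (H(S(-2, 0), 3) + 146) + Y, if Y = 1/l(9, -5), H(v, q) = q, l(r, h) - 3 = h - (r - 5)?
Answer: 893/6 ≈ 148.83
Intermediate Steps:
l(r, h) = 8 + h - r (l(r, h) = 3 + (h - (r - 5)) = 3 + (h - (-5 + r)) = 3 + (h + (5 - r)) = 3 + (5 + h - r) = 8 + h - r)
Y = -1/6 (Y = 1/(8 - 5 - 1*9) = 1/(8 - 5 - 9) = 1/(-6) = -1/6 ≈ -0.16667)
(H(S(-2, 0), 3) + 146) + Y = (3 + 146) - 1/6 = 149 - 1/6 = 893/6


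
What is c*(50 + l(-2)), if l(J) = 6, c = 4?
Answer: 224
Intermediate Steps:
c*(50 + l(-2)) = 4*(50 + 6) = 4*56 = 224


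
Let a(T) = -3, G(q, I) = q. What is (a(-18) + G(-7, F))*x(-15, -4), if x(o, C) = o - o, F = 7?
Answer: 0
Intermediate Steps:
x(o, C) = 0
(a(-18) + G(-7, F))*x(-15, -4) = (-3 - 7)*0 = -10*0 = 0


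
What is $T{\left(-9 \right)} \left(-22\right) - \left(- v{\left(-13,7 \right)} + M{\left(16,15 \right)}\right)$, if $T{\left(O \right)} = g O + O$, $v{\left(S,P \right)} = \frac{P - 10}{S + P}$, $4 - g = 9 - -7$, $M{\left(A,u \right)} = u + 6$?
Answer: $- \frac{4397}{2} \approx -2198.5$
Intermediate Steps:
$M{\left(A,u \right)} = 6 + u$
$g = -12$ ($g = 4 - \left(9 - -7\right) = 4 - \left(9 + 7\right) = 4 - 16 = -12$)
$v{\left(S,P \right)} = \frac{-10 + P}{P + S}$
$T{\left(O \right)} = - 11 O$ ($T{\left(O \right)} = - 12 O + O = - 11 O$)
$T{\left(-9 \right)} \left(-22\right) - \left(- v{\left(-13,7 \right)} + M{\left(16,15 \right)}\right) = \left(-11\right) \left(-9\right) \left(-22\right) + \left(\frac{-10 + 7}{7 - 13} - \left(6 + 15\right)\right) = 99 \left(-22\right) - \left(21 - \frac{1}{-6} \left(-3\right)\right) = -2178 - \frac{41}{2} = - \frac{4397}{2}$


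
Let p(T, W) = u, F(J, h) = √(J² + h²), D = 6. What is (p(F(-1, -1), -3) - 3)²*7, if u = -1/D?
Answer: 2527/36 ≈ 70.194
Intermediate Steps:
u = -⅙ (u = -1/6 = -1*⅙ = -⅙ ≈ -0.16667)
p(T, W) = -⅙
(p(F(-1, -1), -3) - 3)²*7 = (-⅙ - 3)²*7 = (-19/6)²*7 = (361/36)*7 = 2527/36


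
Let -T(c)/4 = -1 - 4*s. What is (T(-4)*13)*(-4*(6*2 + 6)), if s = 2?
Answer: -33696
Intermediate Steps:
T(c) = 36 (T(c) = -4*(-1 - 4*2) = -4*(-1 - 8) = -4*(-9) = 36)
(T(-4)*13)*(-4*(6*2 + 6)) = (36*13)*(-4*(6*2 + 6)) = 468*(-4*(12 + 6)) = 468*(-4*18) = 468*(-72) = -33696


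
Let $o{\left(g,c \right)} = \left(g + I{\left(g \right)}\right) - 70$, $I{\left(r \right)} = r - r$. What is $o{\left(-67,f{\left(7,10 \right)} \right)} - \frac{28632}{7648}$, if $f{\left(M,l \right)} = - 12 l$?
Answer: $- \frac{134551}{956} \approx -140.74$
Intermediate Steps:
$I{\left(r \right)} = 0$
$o{\left(g,c \right)} = -70 + g$ ($o{\left(g,c \right)} = \left(g + 0\right) - 70 = g - 70 = -70 + g$)
$o{\left(-67,f{\left(7,10 \right)} \right)} - \frac{28632}{7648} = \left(-70 - 67\right) - \frac{28632}{7648} = -137 - 28632 \cdot \frac{1}{7648} = -137 - \frac{3579}{956} = - \frac{134551}{956}$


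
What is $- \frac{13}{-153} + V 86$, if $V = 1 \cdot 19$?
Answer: $\frac{250015}{153} \approx 1634.1$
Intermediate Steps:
$V = 19$
$- \frac{13}{-153} + V 86 = - \frac{13}{-153} + 19 \cdot 86 = \left(-13\right) \left(- \frac{1}{153}\right) + 1634 = \frac{13}{153} + 1634 = \frac{250015}{153}$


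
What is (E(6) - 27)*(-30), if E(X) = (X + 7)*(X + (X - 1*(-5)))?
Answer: -5820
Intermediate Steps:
E(X) = (5 + 2*X)*(7 + X) (E(X) = (7 + X)*(X + (X + 5)) = (7 + X)*(X + (5 + X)) = (7 + X)*(5 + 2*X) = (5 + 2*X)*(7 + X))
(E(6) - 27)*(-30) = ((35 + 2*6² + 19*6) - 27)*(-30) = ((35 + 2*36 + 114) - 27)*(-30) = ((35 + 72 + 114) - 27)*(-30) = (221 - 27)*(-30) = 194*(-30) = -5820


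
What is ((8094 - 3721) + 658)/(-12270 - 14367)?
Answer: -129/683 ≈ -0.18887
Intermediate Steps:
((8094 - 3721) + 658)/(-12270 - 14367) = (4373 + 658)/(-26637) = 5031*(-1/26637) = -129/683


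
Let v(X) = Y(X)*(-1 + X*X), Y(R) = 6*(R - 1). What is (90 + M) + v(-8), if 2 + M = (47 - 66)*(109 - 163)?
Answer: -2288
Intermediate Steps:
Y(R) = -6 + 6*R (Y(R) = 6*(-1 + R) = -6 + 6*R)
M = 1024 (M = -2 + (47 - 66)*(109 - 163) = -2 - 19*(-54) = -2 + 1026 = 1024)
v(X) = (-1 + X**2)*(-6 + 6*X) (v(X) = (-6 + 6*X)*(-1 + X*X) = (-6 + 6*X)*(-1 + X**2) = (-1 + X**2)*(-6 + 6*X))
(90 + M) + v(-8) = (90 + 1024) + 6*(-1 - 8)*(-1 + (-8)**2) = 1114 + 6*(-9)*(-1 + 64) = 1114 + 6*(-9)*63 = 1114 - 3402 = -2288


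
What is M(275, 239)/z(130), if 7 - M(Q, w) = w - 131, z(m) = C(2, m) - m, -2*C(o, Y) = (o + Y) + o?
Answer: 101/197 ≈ 0.51269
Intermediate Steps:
C(o, Y) = -o - Y/2 (C(o, Y) = -((o + Y) + o)/2 = -((Y + o) + o)/2 = -(Y + 2*o)/2 = -o - Y/2)
z(m) = -2 - 3*m/2 (z(m) = (-1*2 - m/2) - m = (-2 - m/2) - m = -2 - 3*m/2)
M(Q, w) = 138 - w (M(Q, w) = 7 - (w - 131) = 7 - (-131 + w) = 7 + (131 - w) = 138 - w)
M(275, 239)/z(130) = (138 - 1*239)/(-2 - 3/2*130) = (138 - 239)/(-2 - 195) = -101/(-197) = -101*(-1/197) = 101/197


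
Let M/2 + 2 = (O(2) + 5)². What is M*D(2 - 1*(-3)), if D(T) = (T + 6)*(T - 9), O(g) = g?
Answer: -4136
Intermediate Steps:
D(T) = (-9 + T)*(6 + T) (D(T) = (6 + T)*(-9 + T) = (-9 + T)*(6 + T))
M = 94 (M = -4 + 2*(2 + 5)² = -4 + 2*7² = -4 + 2*49 = -4 + 98 = 94)
M*D(2 - 1*(-3)) = 94*(-54 + (2 - 1*(-3))² - 3*(2 - 1*(-3))) = 94*(-54 + (2 + 3)² - 3*(2 + 3)) = 94*(-54 + 5² - 3*5) = 94*(-54 + 25 - 15) = 94*(-44) = -4136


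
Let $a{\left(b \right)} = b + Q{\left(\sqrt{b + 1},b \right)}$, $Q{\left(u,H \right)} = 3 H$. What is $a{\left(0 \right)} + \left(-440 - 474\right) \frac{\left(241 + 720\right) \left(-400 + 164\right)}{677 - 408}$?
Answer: $\frac{207291544}{269} \approx 7.706 \cdot 10^{5}$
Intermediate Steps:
$a{\left(b \right)} = 4 b$ ($a{\left(b \right)} = b + 3 b = 4 b$)
$a{\left(0 \right)} + \left(-440 - 474\right) \frac{\left(241 + 720\right) \left(-400 + 164\right)}{677 - 408} = 4 \cdot 0 + \left(-440 - 474\right) \frac{\left(241 + 720\right) \left(-400 + 164\right)}{677 - 408} = 0 + \left(-440 - 474\right) \frac{961 \left(-236\right)}{269} = 0 - 914 \left(\left(-226796\right) \frac{1}{269}\right) = 0 - - \frac{207291544}{269} = 0 + \frac{207291544}{269} = \frac{207291544}{269}$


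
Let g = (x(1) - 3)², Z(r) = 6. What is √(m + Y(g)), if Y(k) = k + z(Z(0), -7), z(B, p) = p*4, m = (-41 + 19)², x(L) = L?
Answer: 2*√115 ≈ 21.448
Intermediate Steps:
m = 484 (m = (-22)² = 484)
z(B, p) = 4*p
g = 4 (g = (1 - 3)² = (-2)² = 4)
Y(k) = -28 + k (Y(k) = k + 4*(-7) = k - 28 = -28 + k)
√(m + Y(g)) = √(484 + (-28 + 4)) = √(484 - 24) = √460 = 2*√115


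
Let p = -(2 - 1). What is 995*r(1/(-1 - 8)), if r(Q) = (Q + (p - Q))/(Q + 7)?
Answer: -8955/62 ≈ -144.44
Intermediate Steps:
p = -1 (p = -1*1 = -1)
r(Q) = -1/(7 + Q) (r(Q) = (Q + (-1 - Q))/(Q + 7) = -1/(7 + Q))
995*r(1/(-1 - 8)) = 995*(-1/(7 + 1/(-1 - 8))) = 995*(-1/(7 + 1/(-9))) = 995*(-1/(7 - ⅑)) = 995*(-1/62/9) = 995*(-1*9/62) = 995*(-9/62) = -8955/62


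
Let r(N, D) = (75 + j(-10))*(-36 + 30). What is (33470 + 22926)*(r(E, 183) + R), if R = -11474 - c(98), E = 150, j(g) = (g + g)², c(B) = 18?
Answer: -808831432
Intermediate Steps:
j(g) = 4*g² (j(g) = (2*g)² = 4*g²)
r(N, D) = -2850 (r(N, D) = (75 + 4*(-10)²)*(-36 + 30) = (75 + 4*100)*(-6) = (75 + 400)*(-6) = 475*(-6) = -2850)
R = -11492 (R = -11474 - 1*18 = -11474 - 18 = -11492)
(33470 + 22926)*(r(E, 183) + R) = (33470 + 22926)*(-2850 - 11492) = 56396*(-14342) = -808831432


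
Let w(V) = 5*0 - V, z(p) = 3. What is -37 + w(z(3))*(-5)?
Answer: -22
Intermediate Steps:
w(V) = -V (w(V) = 0 - V = -V)
-37 + w(z(3))*(-5) = -37 - 1*3*(-5) = -37 - 3*(-5) = -37 + 15 = -22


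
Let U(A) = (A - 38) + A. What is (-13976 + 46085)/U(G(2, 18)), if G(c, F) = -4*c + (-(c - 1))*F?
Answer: -10703/30 ≈ -356.77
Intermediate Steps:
G(c, F) = -4*c + F*(1 - c) (G(c, F) = -4*c + (-(-1 + c))*F = -4*c + (1 - c)*F = -4*c + F*(1 - c))
U(A) = -38 + 2*A (U(A) = (-38 + A) + A = -38 + 2*A)
(-13976 + 46085)/U(G(2, 18)) = (-13976 + 46085)/(-38 + 2*(18 - 4*2 - 1*18*2)) = 32109/(-38 + 2*(18 - 8 - 36)) = 32109/(-38 + 2*(-26)) = 32109/(-38 - 52) = 32109/(-90) = 32109*(-1/90) = -10703/30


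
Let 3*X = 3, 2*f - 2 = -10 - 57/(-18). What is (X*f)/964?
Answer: -29/11568 ≈ -0.0025069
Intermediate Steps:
f = -29/12 (f = 1 + (-10 - 57/(-18))/2 = 1 + (-10 - 57*(-1)/18)/2 = 1 + (-10 - 1*(-19/6))/2 = 1 + (-10 + 19/6)/2 = 1 + (½)*(-41/6) = 1 - 41/12 = -29/12 ≈ -2.4167)
X = 1 (X = (⅓)*3 = 1)
(X*f)/964 = (1*(-29/12))/964 = -29/12*1/964 = -29/11568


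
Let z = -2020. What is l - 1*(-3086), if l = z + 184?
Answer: 1250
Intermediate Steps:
l = -1836 (l = -2020 + 184 = -1836)
l - 1*(-3086) = -1836 - 1*(-3086) = -1836 + 3086 = 1250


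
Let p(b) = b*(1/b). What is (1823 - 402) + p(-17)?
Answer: 1422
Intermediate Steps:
p(b) = 1 (p(b) = b/b = 1)
(1823 - 402) + p(-17) = (1823 - 402) + 1 = 1421 + 1 = 1422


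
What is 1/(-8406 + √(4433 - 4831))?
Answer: -4203/35330617 - I*√398/70661234 ≈ -0.00011896 - 2.8233e-7*I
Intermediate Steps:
1/(-8406 + √(4433 - 4831)) = 1/(-8406 + √(-398)) = 1/(-8406 + I*√398)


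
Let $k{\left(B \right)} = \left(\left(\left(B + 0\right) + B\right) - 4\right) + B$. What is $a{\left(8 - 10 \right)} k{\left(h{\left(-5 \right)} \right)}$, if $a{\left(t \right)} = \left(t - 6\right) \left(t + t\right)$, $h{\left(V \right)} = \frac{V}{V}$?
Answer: $-32$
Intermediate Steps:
$h{\left(V \right)} = 1$
$k{\left(B \right)} = -4 + 3 B$ ($k{\left(B \right)} = \left(\left(B + B\right) - 4\right) + B = \left(2 B - 4\right) + B = \left(-4 + 2 B\right) + B = -4 + 3 B$)
$a{\left(t \right)} = 2 t \left(-6 + t\right)$ ($a{\left(t \right)} = \left(-6 + t\right) 2 t = 2 t \left(-6 + t\right)$)
$a{\left(8 - 10 \right)} k{\left(h{\left(-5 \right)} \right)} = 2 \left(8 - 10\right) \left(-6 + \left(8 - 10\right)\right) \left(-4 + 3 \cdot 1\right) = 2 \left(8 - 10\right) \left(-6 + \left(8 - 10\right)\right) \left(-4 + 3\right) = 2 \left(-2\right) \left(-6 - 2\right) \left(-1\right) = 2 \left(-2\right) \left(-8\right) \left(-1\right) = 32 \left(-1\right) = -32$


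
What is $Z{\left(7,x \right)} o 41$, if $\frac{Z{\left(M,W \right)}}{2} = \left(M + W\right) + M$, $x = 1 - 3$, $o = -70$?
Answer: $-68880$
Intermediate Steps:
$x = -2$
$Z{\left(M,W \right)} = 2 W + 4 M$ ($Z{\left(M,W \right)} = 2 \left(\left(M + W\right) + M\right) = 2 \left(W + 2 M\right) = 2 W + 4 M$)
$Z{\left(7,x \right)} o 41 = \left(2 \left(-2\right) + 4 \cdot 7\right) \left(-70\right) 41 = \left(-4 + 28\right) \left(-70\right) 41 = 24 \left(-70\right) 41 = \left(-1680\right) 41 = -68880$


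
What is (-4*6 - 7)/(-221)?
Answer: 31/221 ≈ 0.14027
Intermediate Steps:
(-4*6 - 7)/(-221) = (-24 - 7)*(-1/221) = -31*(-1/221) = 31/221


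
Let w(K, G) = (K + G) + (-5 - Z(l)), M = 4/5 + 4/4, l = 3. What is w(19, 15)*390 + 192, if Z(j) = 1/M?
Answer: 33856/3 ≈ 11285.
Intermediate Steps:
M = 9/5 (M = 4*(⅕) + 4*(¼) = ⅘ + 1 = 9/5 ≈ 1.8000)
Z(j) = 5/9 (Z(j) = 1/(9/5) = 5/9)
w(K, G) = -50/9 + G + K (w(K, G) = (K + G) + (-5 - 1*5/9) = (G + K) + (-5 - 5/9) = (G + K) - 50/9 = -50/9 + G + K)
w(19, 15)*390 + 192 = (-50/9 + 15 + 19)*390 + 192 = (256/9)*390 + 192 = 33280/3 + 192 = 33856/3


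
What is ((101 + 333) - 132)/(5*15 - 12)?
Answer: 302/63 ≈ 4.7936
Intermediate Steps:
((101 + 333) - 132)/(5*15 - 12) = (434 - 132)/(75 - 12) = 302/63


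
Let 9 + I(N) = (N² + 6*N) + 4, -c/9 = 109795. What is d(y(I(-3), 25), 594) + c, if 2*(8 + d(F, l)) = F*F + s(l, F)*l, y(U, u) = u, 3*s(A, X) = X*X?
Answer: -1851951/2 ≈ -9.2598e+5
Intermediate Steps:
c = -988155 (c = -9*109795 = -988155)
I(N) = -5 + N² + 6*N (I(N) = -9 + ((N² + 6*N) + 4) = -9 + (4 + N² + 6*N) = -5 + N² + 6*N)
s(A, X) = X²/3 (s(A, X) = (X*X)/3 = X²/3)
d(F, l) = -8 + F²/2 + l*F²/6 (d(F, l) = -8 + (F*F + (F²/3)*l)/2 = -8 + (F² + l*F²/3)/2 = -8 + (F²/2 + l*F²/6) = -8 + F²/2 + l*F²/6)
d(y(I(-3), 25), 594) + c = (-8 + (½)*25² + (⅙)*594*25²) - 988155 = (-8 + (½)*625 + (⅙)*594*625) - 988155 = (-8 + 625/2 + 61875) - 988155 = 124359/2 - 988155 = -1851951/2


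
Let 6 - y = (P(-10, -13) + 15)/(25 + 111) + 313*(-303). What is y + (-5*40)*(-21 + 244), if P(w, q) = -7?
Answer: 854164/17 ≈ 50245.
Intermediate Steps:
y = 1612364/17 (y = 6 - ((-7 + 15)/(25 + 111) + 313*(-303)) = 6 - (8/136 - 94839) = 6 - (8*(1/136) - 94839) = 6 - (1/17 - 94839) = 6 - 1*(-1612262/17) = 6 + 1612262/17 = 1612364/17 ≈ 94845.)
y + (-5*40)*(-21 + 244) = 1612364/17 + (-5*40)*(-21 + 244) = 1612364/17 - 200*223 = 1612364/17 - 44600 = 854164/17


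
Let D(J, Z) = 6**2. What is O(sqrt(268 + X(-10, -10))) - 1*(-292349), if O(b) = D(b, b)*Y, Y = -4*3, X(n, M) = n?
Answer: 291917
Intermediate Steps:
D(J, Z) = 36
Y = -12
O(b) = -432 (O(b) = 36*(-12) = -432)
O(sqrt(268 + X(-10, -10))) - 1*(-292349) = -432 - 1*(-292349) = -432 + 292349 = 291917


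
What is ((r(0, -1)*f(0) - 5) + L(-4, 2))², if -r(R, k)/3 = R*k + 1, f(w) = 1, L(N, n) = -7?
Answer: 225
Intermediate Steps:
r(R, k) = -3 - 3*R*k (r(R, k) = -3*(R*k + 1) = -3*(1 + R*k) = -3 - 3*R*k)
((r(0, -1)*f(0) - 5) + L(-4, 2))² = (((-3 - 3*0*(-1))*1 - 5) - 7)² = (((-3 + 0)*1 - 5) - 7)² = ((-3*1 - 5) - 7)² = ((-3 - 5) - 7)² = (-8 - 7)² = (-15)² = 225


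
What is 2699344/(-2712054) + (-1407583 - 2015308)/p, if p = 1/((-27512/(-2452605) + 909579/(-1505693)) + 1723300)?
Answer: -3282038537639598067801778605253/556403519103800795 ≈ -5.8987e+12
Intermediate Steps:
p = 3692870180265/6363920992237297021 (p = 1/((-27512*(-1/2452605) + 909579*(-1/1505693)) + 1723300) = 1/((27512/2452605 - 909579/1505693) + 1723300) = 1/(-2189413377479/3692870180265 + 1723300) = 1/(6363920992237297021/3692870180265) = 3692870180265/6363920992237297021 ≈ 5.8028e-7)
2699344/(-2712054) + (-1407583 - 2015308)/p = 2699344/(-2712054) + (-1407583 - 2015308)/(3692870180265/6363920992237297021) = 2699344*(-1/2712054) - 3422891*6363920992237297021/3692870180265 = -1349672/1356027 - 21783007889040113837507711/3692870180265 = -3282038537639598067801778605253/556403519103800795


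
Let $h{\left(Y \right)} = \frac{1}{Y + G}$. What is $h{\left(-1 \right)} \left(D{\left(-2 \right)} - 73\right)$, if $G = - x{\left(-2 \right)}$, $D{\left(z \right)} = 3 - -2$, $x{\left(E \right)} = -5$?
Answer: $-17$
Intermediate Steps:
$D{\left(z \right)} = 5$ ($D{\left(z \right)} = 3 + 2 = 5$)
$G = 5$ ($G = \left(-1\right) \left(-5\right) = 5$)
$h{\left(Y \right)} = \frac{1}{5 + Y}$ ($h{\left(Y \right)} = \frac{1}{Y + 5} = \frac{1}{5 + Y}$)
$h{\left(-1 \right)} \left(D{\left(-2 \right)} - 73\right) = \frac{5 - 73}{5 - 1} = \frac{5 - 73}{4} = \frac{1}{4} \left(-68\right) = -17$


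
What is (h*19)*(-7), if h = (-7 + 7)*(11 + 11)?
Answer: 0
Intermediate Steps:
h = 0 (h = 0*22 = 0)
(h*19)*(-7) = (0*19)*(-7) = 0*(-7) = 0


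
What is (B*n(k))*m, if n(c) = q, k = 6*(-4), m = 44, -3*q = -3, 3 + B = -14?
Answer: -748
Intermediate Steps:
B = -17 (B = -3 - 14 = -17)
q = 1 (q = -1/3*(-3) = 1)
k = -24
n(c) = 1
(B*n(k))*m = -17*1*44 = -17*44 = -748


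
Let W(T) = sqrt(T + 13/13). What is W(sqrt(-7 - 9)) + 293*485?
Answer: 142105 + sqrt(1 + 4*I) ≈ 1.4211e+5 + 1.2496*I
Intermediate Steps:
W(T) = sqrt(1 + T) (W(T) = sqrt(T + 13*(1/13)) = sqrt(T + 1) = sqrt(1 + T))
W(sqrt(-7 - 9)) + 293*485 = sqrt(1 + sqrt(-7 - 9)) + 293*485 = sqrt(1 + sqrt(-16)) + 142105 = sqrt(1 + 4*I) + 142105 = 142105 + sqrt(1 + 4*I)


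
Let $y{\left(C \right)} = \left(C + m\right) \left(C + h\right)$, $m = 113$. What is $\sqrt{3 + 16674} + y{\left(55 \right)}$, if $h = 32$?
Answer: $14616 + 3 \sqrt{1853} \approx 14745.0$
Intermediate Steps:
$y{\left(C \right)} = \left(32 + C\right) \left(113 + C\right)$ ($y{\left(C \right)} = \left(C + 113\right) \left(C + 32\right) = \left(113 + C\right) \left(32 + C\right) = \left(32 + C\right) \left(113 + C\right)$)
$\sqrt{3 + 16674} + y{\left(55 \right)} = \sqrt{3 + 16674} + \left(3616 + 55^{2} + 145 \cdot 55\right) = \sqrt{16677} + \left(3616 + 3025 + 7975\right) = 3 \sqrt{1853} + 14616 = 14616 + 3 \sqrt{1853}$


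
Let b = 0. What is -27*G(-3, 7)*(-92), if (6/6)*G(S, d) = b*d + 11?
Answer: 27324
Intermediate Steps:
G(S, d) = 11 (G(S, d) = 0*d + 11 = 0 + 11 = 11)
-27*G(-3, 7)*(-92) = -27*11*(-92) = -297*(-92) = 27324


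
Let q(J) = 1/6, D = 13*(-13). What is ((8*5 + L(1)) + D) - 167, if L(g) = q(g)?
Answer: -1775/6 ≈ -295.83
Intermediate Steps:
D = -169
q(J) = ⅙ (q(J) = 1*(⅙) = ⅙)
L(g) = ⅙
((8*5 + L(1)) + D) - 167 = ((8*5 + ⅙) - 169) - 167 = ((40 + ⅙) - 169) - 167 = (241/6 - 169) - 167 = -773/6 - 167 = -1775/6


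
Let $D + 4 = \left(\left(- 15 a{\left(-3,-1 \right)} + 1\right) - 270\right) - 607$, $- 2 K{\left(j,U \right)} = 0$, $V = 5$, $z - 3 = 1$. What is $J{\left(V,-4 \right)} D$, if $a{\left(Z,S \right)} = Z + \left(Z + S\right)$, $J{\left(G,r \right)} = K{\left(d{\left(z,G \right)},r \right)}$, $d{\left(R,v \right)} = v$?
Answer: $0$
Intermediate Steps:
$z = 4$ ($z = 3 + 1 = 4$)
$K{\left(j,U \right)} = 0$ ($K{\left(j,U \right)} = \left(- \frac{1}{2}\right) 0 = 0$)
$J{\left(G,r \right)} = 0$
$a{\left(Z,S \right)} = S + 2 Z$ ($a{\left(Z,S \right)} = Z + \left(S + Z\right) = S + 2 Z$)
$D = -775$ ($D = -4 - \left(876 + 15 \left(-1 + 2 \left(-3\right)\right)\right) = -4 - \left(876 + 15 \left(-1 - 6\right)\right) = -4 + \left(\left(\left(\left(-15\right) \left(-7\right) + 1\right) - 270\right) - 607\right) = -4 + \left(\left(\left(105 + 1\right) - 270\right) - 607\right) = -4 + \left(\left(106 - 270\right) - 607\right) = -4 - 771 = -775$)
$J{\left(V,-4 \right)} D = 0 \left(-775\right) = 0$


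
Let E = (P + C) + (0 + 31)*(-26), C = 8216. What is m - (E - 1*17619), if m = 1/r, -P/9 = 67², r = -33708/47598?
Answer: 284319047/5618 ≈ 50609.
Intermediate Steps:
r = -5618/7933 (r = -33708*1/47598 = -5618/7933 ≈ -0.70818)
P = -40401 (P = -9*67² = -9*4489 = -40401)
E = -32991 (E = (-40401 + 8216) + (0 + 31)*(-26) = -32185 + 31*(-26) = -32185 - 806 = -32991)
m = -7933/5618 (m = 1/(-5618/7933) = -7933/5618 ≈ -1.4121)
m - (E - 1*17619) = -7933/5618 - (-32991 - 1*17619) = -7933/5618 - (-32991 - 17619) = -7933/5618 - 1*(-50610) = -7933/5618 + 50610 = 284319047/5618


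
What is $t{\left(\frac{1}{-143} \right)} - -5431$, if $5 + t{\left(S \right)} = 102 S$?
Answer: $\frac{775816}{143} \approx 5425.3$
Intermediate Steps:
$t{\left(S \right)} = -5 + 102 S$
$t{\left(\frac{1}{-143} \right)} - -5431 = \left(-5 + \frac{102}{-143}\right) - -5431 = \left(-5 + 102 \left(- \frac{1}{143}\right)\right) + 5431 = \left(-5 - \frac{102}{143}\right) + 5431 = - \frac{817}{143} + 5431 = \frac{775816}{143}$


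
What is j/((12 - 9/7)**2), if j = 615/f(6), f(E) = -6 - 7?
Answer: -2009/4875 ≈ -0.41210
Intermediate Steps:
f(E) = -13
j = -615/13 (j = 615/(-13) = 615*(-1/13) = -615/13 ≈ -47.308)
j/((12 - 9/7)**2) = -615/(13*(12 - 9/7)**2) = -615/(13*((75/7)**2)) = -615/(13*5625/49) = -615/13*49/5625 = -2009/4875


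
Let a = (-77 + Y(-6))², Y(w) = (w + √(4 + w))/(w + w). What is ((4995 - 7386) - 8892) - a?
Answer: -1233737/72 - 51*I*√2/4 ≈ -17135.0 - 18.031*I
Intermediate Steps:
Y(w) = (w + √(4 + w))/(2*w) (Y(w) = (w + √(4 + w))/((2*w)) = (w + √(4 + w))*(1/(2*w)) = (w + √(4 + w))/(2*w))
a = (-153/2 - I*√2/12)² (a = (-77 + (½)*(-6 + √(4 - 6))/(-6))² = (-77 + (½)*(-⅙)*(-6 + √(-2)))² = (-77 + (½)*(-⅙)*(-6 + I*√2))² = (-77 + (½ - I*√2/12))² = (-153/2 - I*√2/12)² ≈ 5852.2 + 18.03*I)
((4995 - 7386) - 8892) - a = ((4995 - 7386) - 8892) - (918 + I*√2)²/144 = (-2391 - 8892) - (918 + I*√2)²/144 = -11283 - (918 + I*√2)²/144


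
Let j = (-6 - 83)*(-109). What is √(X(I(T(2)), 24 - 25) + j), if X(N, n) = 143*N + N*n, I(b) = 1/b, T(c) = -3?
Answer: √86883/3 ≈ 98.253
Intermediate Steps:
j = 9701 (j = -89*(-109) = 9701)
√(X(I(T(2)), 24 - 25) + j) = √((143 + (24 - 25))/(-3) + 9701) = √(-(143 - 1)/3 + 9701) = √(-⅓*142 + 9701) = √(-142/3 + 9701) = √(28961/3) = √86883/3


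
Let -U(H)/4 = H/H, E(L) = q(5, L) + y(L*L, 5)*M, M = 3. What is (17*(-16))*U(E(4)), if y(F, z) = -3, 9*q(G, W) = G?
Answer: 1088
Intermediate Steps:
q(G, W) = G/9
E(L) = -76/9 (E(L) = (⅑)*5 - 3*3 = 5/9 - 9 = -76/9)
U(H) = -4 (U(H) = -4*H/H = -4*1 = -4)
(17*(-16))*U(E(4)) = (17*(-16))*(-4) = -272*(-4) = 1088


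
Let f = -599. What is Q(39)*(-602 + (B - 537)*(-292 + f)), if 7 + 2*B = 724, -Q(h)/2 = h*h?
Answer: -481979043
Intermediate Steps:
Q(h) = -2*h² (Q(h) = -2*h*h = -2*h²)
B = 717/2 (B = -7/2 + (½)*724 = -7/2 + 362 = 717/2 ≈ 358.50)
Q(39)*(-602 + (B - 537)*(-292 + f)) = (-2*39²)*(-602 + (717/2 - 537)*(-292 - 599)) = (-2*1521)*(-602 - 357/2*(-891)) = -3042*(-602 + 318087/2) = -3042*316883/2 = -481979043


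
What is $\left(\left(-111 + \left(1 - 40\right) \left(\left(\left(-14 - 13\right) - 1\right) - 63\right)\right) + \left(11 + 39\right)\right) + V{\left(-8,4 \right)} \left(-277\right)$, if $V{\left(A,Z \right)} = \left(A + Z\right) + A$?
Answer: $6812$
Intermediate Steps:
$V{\left(A,Z \right)} = Z + 2 A$
$\left(\left(-111 + \left(1 - 40\right) \left(\left(\left(-14 - 13\right) - 1\right) - 63\right)\right) + \left(11 + 39\right)\right) + V{\left(-8,4 \right)} \left(-277\right) = \left(\left(-111 + \left(1 - 40\right) \left(\left(\left(-14 - 13\right) - 1\right) - 63\right)\right) + \left(11 + 39\right)\right) + \left(4 + 2 \left(-8\right)\right) \left(-277\right) = \left(\left(-111 - 39 \left(\left(-27 - 1\right) - 63\right)\right) + 50\right) + \left(4 - 16\right) \left(-277\right) = \left(\left(-111 - 39 \left(-28 - 63\right)\right) + 50\right) - -3324 = \left(\left(-111 - -3549\right) + 50\right) + 3324 = \left(\left(-111 + 3549\right) + 50\right) + 3324 = \left(3438 + 50\right) + 3324 = 3488 + 3324 = 6812$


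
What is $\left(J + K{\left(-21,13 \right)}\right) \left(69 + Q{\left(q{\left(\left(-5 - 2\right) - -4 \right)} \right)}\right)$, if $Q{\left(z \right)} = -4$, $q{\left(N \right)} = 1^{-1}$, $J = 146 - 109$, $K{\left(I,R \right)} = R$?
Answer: $3250$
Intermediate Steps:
$J = 37$
$q{\left(N \right)} = 1$
$\left(J + K{\left(-21,13 \right)}\right) \left(69 + Q{\left(q{\left(\left(-5 - 2\right) - -4 \right)} \right)}\right) = \left(37 + 13\right) \left(69 - 4\right) = 50 \cdot 65 = 3250$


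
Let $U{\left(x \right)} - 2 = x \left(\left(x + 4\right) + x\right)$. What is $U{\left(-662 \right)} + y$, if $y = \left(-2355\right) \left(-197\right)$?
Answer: $1337777$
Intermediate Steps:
$y = 463935$
$U{\left(x \right)} = 2 + x \left(4 + 2 x\right)$ ($U{\left(x \right)} = 2 + x \left(\left(x + 4\right) + x\right) = 2 + x \left(\left(4 + x\right) + x\right) = 2 + x \left(4 + 2 x\right)$)
$U{\left(-662 \right)} + y = \left(2 + 2 \left(-662\right)^{2} + 4 \left(-662\right)\right) + 463935 = \left(2 + 2 \cdot 438244 - 2648\right) + 463935 = \left(2 + 876488 - 2648\right) + 463935 = 873842 + 463935 = 1337777$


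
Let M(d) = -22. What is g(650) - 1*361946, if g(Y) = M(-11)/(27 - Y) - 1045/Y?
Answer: -29314133887/80990 ≈ -3.6195e+5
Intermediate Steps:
g(Y) = -1045/Y - 22/(27 - Y) (g(Y) = -22/(27 - Y) - 1045/Y = -1045/Y - 22/(27 - Y))
g(650) - 1*361946 = 33*(855 - 31*650)/(650*(-27 + 650)) - 1*361946 = 33*(1/650)*(855 - 20150)/623 - 361946 = 33*(1/650)*(1/623)*(-19295) - 361946 = -127347/80990 - 361946 = -29314133887/80990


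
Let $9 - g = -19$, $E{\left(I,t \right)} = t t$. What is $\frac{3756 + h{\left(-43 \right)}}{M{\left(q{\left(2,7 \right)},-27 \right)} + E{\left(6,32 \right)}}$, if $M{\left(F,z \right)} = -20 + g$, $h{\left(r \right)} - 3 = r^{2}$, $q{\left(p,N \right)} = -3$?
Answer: $\frac{701}{129} \approx 5.4341$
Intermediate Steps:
$E{\left(I,t \right)} = t^{2}$
$g = 28$ ($g = 9 - -19 = 9 + 19 = 28$)
$h{\left(r \right)} = 3 + r^{2}$
$M{\left(F,z \right)} = 8$ ($M{\left(F,z \right)} = -20 + 28 = 8$)
$\frac{3756 + h{\left(-43 \right)}}{M{\left(q{\left(2,7 \right)},-27 \right)} + E{\left(6,32 \right)}} = \frac{3756 + \left(3 + \left(-43\right)^{2}\right)}{8 + 32^{2}} = \frac{3756 + \left(3 + 1849\right)}{8 + 1024} = \frac{3756 + 1852}{1032} = 5608 \cdot \frac{1}{1032} = \frac{701}{129}$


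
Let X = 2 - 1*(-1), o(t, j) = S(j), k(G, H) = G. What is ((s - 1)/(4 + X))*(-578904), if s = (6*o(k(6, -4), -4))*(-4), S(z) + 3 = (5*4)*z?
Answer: -1152597864/7 ≈ -1.6466e+8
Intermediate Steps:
S(z) = -3 + 20*z (S(z) = -3 + (5*4)*z = -3 + 20*z)
o(t, j) = -3 + 20*j
X = 3 (X = 2 + 1 = 3)
s = 1992 (s = (6*(-3 + 20*(-4)))*(-4) = (6*(-3 - 80))*(-4) = (6*(-83))*(-4) = -498*(-4) = 1992)
((s - 1)/(4 + X))*(-578904) = ((1992 - 1)/(4 + 3))*(-578904) = (1991/7)*(-578904) = -1152597864/7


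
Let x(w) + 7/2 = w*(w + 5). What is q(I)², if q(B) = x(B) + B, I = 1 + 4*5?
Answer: 1270129/4 ≈ 3.1753e+5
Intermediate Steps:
x(w) = -7/2 + w*(5 + w) (x(w) = -7/2 + w*(w + 5) = -7/2 + w*(5 + w))
I = 21 (I = 1 + 20 = 21)
q(B) = -7/2 + B² + 6*B (q(B) = (-7/2 + B² + 5*B) + B = -7/2 + B² + 6*B)
q(I)² = (-7/2 + 21² + 6*21)² = (-7/2 + 441 + 126)² = (1127/2)² = 1270129/4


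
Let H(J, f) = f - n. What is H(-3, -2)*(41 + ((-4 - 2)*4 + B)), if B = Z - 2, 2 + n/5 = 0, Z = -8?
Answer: 56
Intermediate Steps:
n = -10 (n = -10 + 5*0 = -10 + 0 = -10)
H(J, f) = 10 + f (H(J, f) = f - 1*(-10) = f + 10 = 10 + f)
B = -10 (B = -8 - 2 = -10)
H(-3, -2)*(41 + ((-4 - 2)*4 + B)) = (10 - 2)*(41 + ((-4 - 2)*4 - 10)) = 8*(41 + (-6*4 - 10)) = 8*(41 + (-24 - 10)) = 8*(41 - 34) = 8*7 = 56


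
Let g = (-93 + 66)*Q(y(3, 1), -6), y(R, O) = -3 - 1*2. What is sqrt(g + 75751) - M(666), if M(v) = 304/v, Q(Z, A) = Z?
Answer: -152/333 + sqrt(75886) ≈ 275.02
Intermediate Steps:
y(R, O) = -5 (y(R, O) = -3 - 2 = -5)
g = 135 (g = (-93 + 66)*(-5) = -27*(-5) = 135)
sqrt(g + 75751) - M(666) = sqrt(135 + 75751) - 304/666 = sqrt(75886) - 304/666 = sqrt(75886) - 1*152/333 = sqrt(75886) - 152/333 = -152/333 + sqrt(75886)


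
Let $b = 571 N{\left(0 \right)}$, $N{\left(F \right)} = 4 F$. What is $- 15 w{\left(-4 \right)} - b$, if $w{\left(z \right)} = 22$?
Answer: $-330$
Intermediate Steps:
$b = 0$ ($b = 571 \cdot 4 \cdot 0 = 571 \cdot 0 = 0$)
$- 15 w{\left(-4 \right)} - b = \left(-15\right) 22 - 0 = -330 + 0 = -330$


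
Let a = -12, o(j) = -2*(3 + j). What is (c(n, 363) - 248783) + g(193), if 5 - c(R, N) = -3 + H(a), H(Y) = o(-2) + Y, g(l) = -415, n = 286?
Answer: -249176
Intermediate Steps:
o(j) = -6 - 2*j
H(Y) = -2 + Y (H(Y) = (-6 - 2*(-2)) + Y = (-6 + 4) + Y = -2 + Y)
c(R, N) = 22 (c(R, N) = 5 - (-3 + (-2 - 12)) = 5 - (-3 - 14) = 5 - 1*(-17) = 5 + 17 = 22)
(c(n, 363) - 248783) + g(193) = (22 - 248783) - 415 = -248761 - 415 = -249176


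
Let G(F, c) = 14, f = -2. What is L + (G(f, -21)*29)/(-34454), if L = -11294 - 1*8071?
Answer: -47657294/2461 ≈ -19365.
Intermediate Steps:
L = -19365 (L = -11294 - 8071 = -19365)
L + (G(f, -21)*29)/(-34454) = -19365 + (14*29)/(-34454) = -19365 + 406*(-1/34454) = -19365 - 29/2461 = -47657294/2461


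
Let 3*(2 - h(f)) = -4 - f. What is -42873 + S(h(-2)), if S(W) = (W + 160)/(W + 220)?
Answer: -7159669/167 ≈ -42872.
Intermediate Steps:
h(f) = 10/3 + f/3 (h(f) = 2 - (-4 - f)/3 = 2 + (4/3 + f/3) = 10/3 + f/3)
S(W) = (160 + W)/(220 + W)
-42873 + S(h(-2)) = -42873 + (160 + (10/3 + (⅓)*(-2)))/(220 + (10/3 + (⅓)*(-2))) = -42873 + (160 + (10/3 - ⅔))/(220 + (10/3 - ⅔)) = -42873 + (160 + 8/3)/(220 + 8/3) = -42873 + (488/3)/(668/3) = -42873 + (3/668)*(488/3) = -42873 + 122/167 = -7159669/167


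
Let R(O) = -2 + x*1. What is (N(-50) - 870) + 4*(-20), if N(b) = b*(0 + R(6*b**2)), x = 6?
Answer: -1150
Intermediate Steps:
R(O) = 4 (R(O) = -2 + 6*1 = -2 + 6 = 4)
N(b) = 4*b (N(b) = b*(0 + 4) = b*4 = 4*b)
(N(-50) - 870) + 4*(-20) = (4*(-50) - 870) + 4*(-20) = (-200 - 870) - 80 = -1070 - 80 = -1150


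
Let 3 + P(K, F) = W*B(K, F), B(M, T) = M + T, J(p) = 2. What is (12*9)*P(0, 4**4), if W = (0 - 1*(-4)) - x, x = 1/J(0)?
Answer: 96444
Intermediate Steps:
x = 1/2 ≈ 0.50000
W = 7/2 (W = (0 - 1*(-4)) - 1*1/2 = (0 + 4) - 1/2 = 4 - 1/2 = 7/2 ≈ 3.5000)
P(K, F) = -3 + 7*F/2 + 7*K/2 (P(K, F) = -3 + 7*(K + F)/2 = -3 + 7*(F + K)/2 = -3 + (7*F/2 + 7*K/2) = -3 + 7*F/2 + 7*K/2)
(12*9)*P(0, 4**4) = (12*9)*(-3 + (7/2)*4**4 + (7/2)*0) = 108*(-3 + (7/2)*256 + 0) = 108*(-3 + 896 + 0) = 108*893 = 96444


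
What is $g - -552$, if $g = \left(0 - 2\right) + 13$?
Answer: $563$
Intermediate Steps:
$g = 11$ ($g = -2 + 13 = 11$)
$g - -552 = 11 - -552 = 11 + 552 = 563$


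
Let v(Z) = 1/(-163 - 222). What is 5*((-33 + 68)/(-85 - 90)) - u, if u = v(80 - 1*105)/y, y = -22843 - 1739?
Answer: -9464071/9464070 ≈ -1.0000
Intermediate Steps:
y = -24582
v(Z) = -1/385 (v(Z) = 1/(-385) = -1/385)
u = 1/9464070 (u = -1/385/(-24582) = -1/385*(-1/24582) = 1/9464070 ≈ 1.0566e-7)
5*((-33 + 68)/(-85 - 90)) - u = 5*((-33 + 68)/(-85 - 90)) - 1*1/9464070 = 5*(35/(-175)) - 1/9464070 = 5*(35*(-1/175)) - 1/9464070 = 5*(-1/5) - 1/9464070 = -1 - 1/9464070 = -9464071/9464070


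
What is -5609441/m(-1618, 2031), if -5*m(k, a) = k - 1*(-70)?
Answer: -28047205/1548 ≈ -18118.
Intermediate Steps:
m(k, a) = -14 - k/5 (m(k, a) = -(k - 1*(-70))/5 = -(k + 70)/5 = -(70 + k)/5 = -14 - k/5)
-5609441/m(-1618, 2031) = -5609441/(-14 - 1/5*(-1618)) = -5609441/(-14 + 1618/5) = -5609441/1548/5 = -5609441*5/1548 = -28047205/1548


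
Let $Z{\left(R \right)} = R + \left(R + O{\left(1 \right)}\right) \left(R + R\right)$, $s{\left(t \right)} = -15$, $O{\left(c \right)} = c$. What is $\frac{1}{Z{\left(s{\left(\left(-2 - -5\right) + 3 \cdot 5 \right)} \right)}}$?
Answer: $\frac{1}{405} \approx 0.0024691$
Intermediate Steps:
$Z{\left(R \right)} = R + 2 R \left(1 + R\right)$ ($Z{\left(R \right)} = R + \left(R + 1\right) \left(R + R\right) = R + \left(1 + R\right) 2 R = R + 2 R \left(1 + R\right)$)
$\frac{1}{Z{\left(s{\left(\left(-2 - -5\right) + 3 \cdot 5 \right)} \right)}} = \frac{1}{\left(-15\right) \left(3 + 2 \left(-15\right)\right)} = \frac{1}{\left(-15\right) \left(3 - 30\right)} = \frac{1}{\left(-15\right) \left(-27\right)} = \frac{1}{405}$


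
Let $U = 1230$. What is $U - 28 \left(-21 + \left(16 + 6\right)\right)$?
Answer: $1202$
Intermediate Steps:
$U - 28 \left(-21 + \left(16 + 6\right)\right) = 1230 - 28 \left(-21 + \left(16 + 6\right)\right) = 1230 - 28 \left(-21 + 22\right) = 1230 - 28 = 1202$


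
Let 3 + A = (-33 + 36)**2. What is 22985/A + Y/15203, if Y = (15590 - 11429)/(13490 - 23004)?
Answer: 831145305226/216962013 ≈ 3830.8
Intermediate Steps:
A = 6 (A = -3 + (-33 + 36)**2 = -3 + 3**2 = -3 + 9 = 6)
Y = -4161/9514 (Y = 4161/(-9514) = 4161*(-1/9514) = -4161/9514 ≈ -0.43736)
22985/A + Y/15203 = 22985/6 - 4161/9514/15203 = 22985*(1/6) - 4161/9514*1/15203 = 22985/6 - 4161/144641342 = 831145305226/216962013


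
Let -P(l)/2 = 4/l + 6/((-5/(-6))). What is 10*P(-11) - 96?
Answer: -2560/11 ≈ -232.73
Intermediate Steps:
P(l) = -72/5 - 8/l (P(l) = -2*(4/l + 6/((-5/(-6)))) = -2*(4/l + 6/((-5*(-⅙)))) = -2*(4/l + 6/(⅚)) = -2*(4/l + 6*(6/5)) = -2*(4/l + 36/5) = -2*(36/5 + 4/l) = -72/5 - 8/l)
10*P(-11) - 96 = 10*(-72/5 - 8/(-11)) - 96 = 10*(-72/5 - 8*(-1/11)) - 96 = 10*(-72/5 + 8/11) - 96 = 10*(-752/55) - 96 = -1504/11 - 96 = -2560/11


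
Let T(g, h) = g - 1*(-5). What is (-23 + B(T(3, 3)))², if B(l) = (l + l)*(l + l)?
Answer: 54289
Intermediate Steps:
T(g, h) = 5 + g (T(g, h) = g + 5 = 5 + g)
B(l) = 4*l² (B(l) = (2*l)*(2*l) = 4*l²)
(-23 + B(T(3, 3)))² = (-23 + 4*(5 + 3)²)² = (-23 + 4*8²)² = (-23 + 4*64)² = (-23 + 256)² = 233² = 54289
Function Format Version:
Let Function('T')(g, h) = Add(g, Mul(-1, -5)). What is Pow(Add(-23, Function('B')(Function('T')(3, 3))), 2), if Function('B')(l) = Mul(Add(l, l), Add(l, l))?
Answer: 54289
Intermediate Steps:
Function('T')(g, h) = Add(5, g) (Function('T')(g, h) = Add(g, 5) = Add(5, g))
Function('B')(l) = Mul(4, Pow(l, 2)) (Function('B')(l) = Mul(Mul(2, l), Mul(2, l)) = Mul(4, Pow(l, 2)))
Pow(Add(-23, Function('B')(Function('T')(3, 3))), 2) = Pow(Add(-23, Mul(4, Pow(Add(5, 3), 2))), 2) = Pow(Add(-23, Mul(4, Pow(8, 2))), 2) = Pow(Add(-23, Mul(4, 64)), 2) = Pow(Add(-23, 256), 2) = Pow(233, 2) = 54289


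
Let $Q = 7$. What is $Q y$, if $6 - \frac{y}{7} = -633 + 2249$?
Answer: $-78890$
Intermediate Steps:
$y = -11270$ ($y = 42 - 7 \left(-633 + 2249\right) = 42 - 11312 = -11270$)
$Q y = 7 \left(-11270\right) = -78890$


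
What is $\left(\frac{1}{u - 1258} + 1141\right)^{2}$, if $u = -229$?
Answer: $\frac{2878675515556}{2211169} \approx 1.3019 \cdot 10^{6}$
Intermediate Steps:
$\left(\frac{1}{u - 1258} + 1141\right)^{2} = \left(\frac{1}{-229 - 1258} + 1141\right)^{2} = \left(\frac{1}{-1487} + 1141\right)^{2} = \left(- \frac{1}{1487} + 1141\right)^{2} = \left(\frac{1696666}{1487}\right)^{2} = \frac{2878675515556}{2211169}$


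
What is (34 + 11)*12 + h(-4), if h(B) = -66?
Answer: 474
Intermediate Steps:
(34 + 11)*12 + h(-4) = (34 + 11)*12 - 66 = 45*12 - 66 = 540 - 66 = 474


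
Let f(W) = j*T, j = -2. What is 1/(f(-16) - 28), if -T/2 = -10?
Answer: -1/68 ≈ -0.014706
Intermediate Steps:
T = 20 (T = -2*(-10) = 20)
f(W) = -40 (f(W) = -2*20 = -40)
1/(f(-16) - 28) = 1/(-40 - 28) = 1/(-68) = -1/68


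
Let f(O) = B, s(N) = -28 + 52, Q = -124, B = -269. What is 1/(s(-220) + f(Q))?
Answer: -1/245 ≈ -0.0040816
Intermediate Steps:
s(N) = 24
f(O) = -269
1/(s(-220) + f(Q)) = 1/(24 - 269) = 1/(-245) = -1/245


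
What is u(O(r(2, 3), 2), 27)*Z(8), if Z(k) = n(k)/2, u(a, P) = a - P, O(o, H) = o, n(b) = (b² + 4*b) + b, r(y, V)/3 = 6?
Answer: -468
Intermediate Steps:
r(y, V) = 18 (r(y, V) = 3*6 = 18)
n(b) = b² + 5*b
Z(k) = k*(5 + k)/2 (Z(k) = (k*(5 + k))/2 = (k*(5 + k))*(½) = k*(5 + k)/2)
u(O(r(2, 3), 2), 27)*Z(8) = (18 - 1*27)*((½)*8*(5 + 8)) = (18 - 27)*((½)*8*13) = -9*52 = -468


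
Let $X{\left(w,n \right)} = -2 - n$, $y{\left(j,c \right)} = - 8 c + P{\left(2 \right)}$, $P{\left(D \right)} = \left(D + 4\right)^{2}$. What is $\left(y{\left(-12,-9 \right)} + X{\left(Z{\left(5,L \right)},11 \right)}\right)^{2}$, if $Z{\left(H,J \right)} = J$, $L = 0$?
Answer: $9025$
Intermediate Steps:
$P{\left(D \right)} = \left(4 + D\right)^{2}$
$y{\left(j,c \right)} = 36 - 8 c$ ($y{\left(j,c \right)} = - 8 c + \left(4 + 2\right)^{2} = - 8 c + 6^{2} = - 8 c + 36 = 36 - 8 c$)
$\left(y{\left(-12,-9 \right)} + X{\left(Z{\left(5,L \right)},11 \right)}\right)^{2} = \left(\left(36 - -72\right) - 13\right)^{2} = \left(\left(36 + 72\right) - 13\right)^{2} = \left(108 - 13\right)^{2} = 95^{2} = 9025$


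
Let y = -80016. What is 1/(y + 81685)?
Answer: 1/1669 ≈ 0.00059916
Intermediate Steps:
1/(y + 81685) = 1/(-80016 + 81685) = 1/1669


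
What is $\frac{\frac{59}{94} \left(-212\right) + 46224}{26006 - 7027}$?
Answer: $\frac{2166274}{892013} \approx 2.4285$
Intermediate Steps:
$\frac{\frac{59}{94} \left(-212\right) + 46224}{26006 - 7027} = \frac{59 \cdot \frac{1}{94} \left(-212\right) + 46224}{18979} = \left(\frac{59}{94} \left(-212\right) + 46224\right) \frac{1}{18979} = \left(- \frac{6254}{47} + 46224\right) \frac{1}{18979} = \frac{2166274}{47} \cdot \frac{1}{18979} = \frac{2166274}{892013}$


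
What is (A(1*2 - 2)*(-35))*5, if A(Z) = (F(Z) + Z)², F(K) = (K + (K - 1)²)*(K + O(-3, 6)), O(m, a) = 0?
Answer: 0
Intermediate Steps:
F(K) = K*(K + (-1 + K)²) (F(K) = (K + (K - 1)²)*(K + 0) = (K + (-1 + K)²)*K = K*(K + (-1 + K)²))
A(Z) = (Z + Z*(Z + (-1 + Z)²))² (A(Z) = (Z*(Z + (-1 + Z)²) + Z)² = (Z + Z*(Z + (-1 + Z)²))²)
(A(1*2 - 2)*(-35))*5 = (((1*2 - 2)²*(1 + (1*2 - 2) + (-1 + (1*2 - 2))²)²)*(-35))*5 = (((2 - 2)²*(1 + (2 - 2) + (-1 + (2 - 2))²)²)*(-35))*5 = ((0²*(1 + 0 + (-1 + 0)²)²)*(-35))*5 = ((0*(1 + 0 + (-1)²)²)*(-35))*5 = ((0*(1 + 0 + 1)²)*(-35))*5 = ((0*2²)*(-35))*5 = ((0*4)*(-35))*5 = (0*(-35))*5 = 0*5 = 0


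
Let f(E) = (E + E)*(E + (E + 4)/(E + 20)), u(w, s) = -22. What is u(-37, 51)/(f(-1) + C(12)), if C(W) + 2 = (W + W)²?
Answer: -209/5469 ≈ -0.038215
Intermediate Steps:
f(E) = 2*E*(E + (4 + E)/(20 + E)) (f(E) = (2*E)*(E + (4 + E)/(20 + E)) = 2*E*(E + (4 + E)/(20 + E)))
C(W) = -2 + 4*W² (C(W) = -2 + (W + W)² = -2 + (2*W)² = -2 + 4*W²)
u(-37, 51)/(f(-1) + C(12)) = -22/(2*(-1)*(4 + (-1)² + 21*(-1))/(20 - 1) + (-2 + 4*12²)) = -22/(2*(-1)*(4 + 1 - 21)/19 + (-2 + 4*144)) = -22/(2*(-1)*(1/19)*(-16) + (-2 + 576)) = -22/(32/19 + 574) = -22/10938/19 = -22*19/10938 = -209/5469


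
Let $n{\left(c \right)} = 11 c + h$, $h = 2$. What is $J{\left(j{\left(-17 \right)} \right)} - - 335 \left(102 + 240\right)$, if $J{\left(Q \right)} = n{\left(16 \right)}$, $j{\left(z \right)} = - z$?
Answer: $114748$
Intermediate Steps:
$n{\left(c \right)} = 2 + 11 c$ ($n{\left(c \right)} = 11 c + 2 = 2 + 11 c$)
$J{\left(Q \right)} = 178$ ($J{\left(Q \right)} = 2 + 11 \cdot 16 = 2 + 176 = 178$)
$J{\left(j{\left(-17 \right)} \right)} - - 335 \left(102 + 240\right) = 178 - - 335 \left(102 + 240\right) = 178 - \left(-335\right) 342 = 178 - -114570 = 178 + 114570 = 114748$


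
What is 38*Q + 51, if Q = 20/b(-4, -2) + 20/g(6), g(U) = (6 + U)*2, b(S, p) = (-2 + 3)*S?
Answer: -322/3 ≈ -107.33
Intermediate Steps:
b(S, p) = S (b(S, p) = 1*S = S)
g(U) = 12 + 2*U
Q = -25/6 (Q = 20/(-4) + 20/(12 + 2*6) = 20*(-¼) + 20/(12 + 12) = -5 + 20/24 = -5 + 20*(1/24) = -5 + ⅚ = -25/6 ≈ -4.1667)
38*Q + 51 = 38*(-25/6) + 51 = -475/3 + 51 = -322/3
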